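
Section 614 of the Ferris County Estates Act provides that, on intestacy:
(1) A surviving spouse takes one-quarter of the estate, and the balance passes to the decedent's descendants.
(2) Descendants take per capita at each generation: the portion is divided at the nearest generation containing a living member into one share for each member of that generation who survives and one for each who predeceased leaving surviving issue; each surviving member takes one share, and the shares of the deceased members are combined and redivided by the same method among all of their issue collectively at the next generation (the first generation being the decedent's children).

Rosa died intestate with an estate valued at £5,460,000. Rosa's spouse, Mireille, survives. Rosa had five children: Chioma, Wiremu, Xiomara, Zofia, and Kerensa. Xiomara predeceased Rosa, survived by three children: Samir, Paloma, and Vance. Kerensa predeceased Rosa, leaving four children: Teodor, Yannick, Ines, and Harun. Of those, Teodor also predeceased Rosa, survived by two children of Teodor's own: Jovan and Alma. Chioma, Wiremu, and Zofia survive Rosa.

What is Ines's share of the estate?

Ines receives £234,000.

Mireille takes one-quarter of £5,460,000 = £1,365,000. The remaining £4,095,000 passes to the descendants.
The descendants' portion (£4,095,000) is divided at the children's generation into 5 shares of £819,000. Chioma, Wiremu, and Zofia each take £819,000. The 2 shares of the deceased (Xiomara and Kerensa) are combined into a pool of £1,638,000.
That pool (£1,638,000) is divided at the grandchildren's generation into 7 shares of £234,000. Samir, Paloma, Vance, Yannick, Ines, and Harun each take £234,000. The remaining share for the deceased Teodor (£234,000) is carried to the next generation.
That pool (£234,000) is divided at the great-grandchildren's generation equally among Jovan and Alma: £117,000 each.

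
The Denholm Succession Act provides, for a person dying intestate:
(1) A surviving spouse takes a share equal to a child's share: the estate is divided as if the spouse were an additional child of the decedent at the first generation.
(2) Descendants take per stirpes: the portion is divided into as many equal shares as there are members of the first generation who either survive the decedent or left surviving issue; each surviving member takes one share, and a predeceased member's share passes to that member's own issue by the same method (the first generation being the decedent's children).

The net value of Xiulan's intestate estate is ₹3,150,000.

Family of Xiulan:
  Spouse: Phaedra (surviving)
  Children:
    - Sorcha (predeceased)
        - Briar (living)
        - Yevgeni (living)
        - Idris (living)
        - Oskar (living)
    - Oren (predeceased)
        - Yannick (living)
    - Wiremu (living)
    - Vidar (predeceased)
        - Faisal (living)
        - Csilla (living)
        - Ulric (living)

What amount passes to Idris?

The spouse counts as an additional share at the children's level, so there are 5 primary shares of ₹630,000. Phaedra takes one such share (₹630,000).
The children's combined portion (₹2,520,000) is divided into 4 shares of ₹630,000: Wiremu takes ₹630,000; Sorcha's ₹630,000 share passes to Sorcha's issue; Oren's ₹630,000 share passes to Oren's issue; Vidar's ₹630,000 share passes to Vidar's issue.
Sorcha's share (₹630,000) is divided into 4 shares of ₹157,500: Briar, Yevgeni, Idris, and Oskar each take ₹157,500.
Oren's share (₹630,000) passes entirely to Yannick.
Vidar's share (₹630,000) is divided into 3 shares of ₹210,000: Faisal, Csilla, and Ulric each take ₹210,000.

Idris receives ₹157,500.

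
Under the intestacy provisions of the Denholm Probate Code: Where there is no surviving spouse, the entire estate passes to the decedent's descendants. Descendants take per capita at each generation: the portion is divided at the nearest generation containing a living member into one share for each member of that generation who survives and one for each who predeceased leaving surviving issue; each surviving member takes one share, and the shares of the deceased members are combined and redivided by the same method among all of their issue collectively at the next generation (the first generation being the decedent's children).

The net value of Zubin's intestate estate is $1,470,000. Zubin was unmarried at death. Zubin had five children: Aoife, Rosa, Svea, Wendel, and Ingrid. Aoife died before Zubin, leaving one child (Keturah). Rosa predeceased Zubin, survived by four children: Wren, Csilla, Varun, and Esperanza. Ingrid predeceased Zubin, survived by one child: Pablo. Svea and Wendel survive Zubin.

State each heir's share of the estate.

Keturah: $147,000; Wren: $147,000; Csilla: $147,000; Varun: $147,000; Esperanza: $147,000; Svea: $294,000; Wendel: $294,000; Pablo: $147,000

The entire $1,470,000 passes to the descendants.
That amount ($1,470,000) is divided at the children's generation into 5 shares of $294,000. Svea and Wendel each take $294,000. The 3 shares of the deceased (Aoife, Rosa, and Ingrid) are combined into a pool of $882,000.
That pool ($882,000) is divided at the grandchildren's generation equally among Keturah, Wren, Csilla, Varun, Esperanza, and Pablo: $147,000 each.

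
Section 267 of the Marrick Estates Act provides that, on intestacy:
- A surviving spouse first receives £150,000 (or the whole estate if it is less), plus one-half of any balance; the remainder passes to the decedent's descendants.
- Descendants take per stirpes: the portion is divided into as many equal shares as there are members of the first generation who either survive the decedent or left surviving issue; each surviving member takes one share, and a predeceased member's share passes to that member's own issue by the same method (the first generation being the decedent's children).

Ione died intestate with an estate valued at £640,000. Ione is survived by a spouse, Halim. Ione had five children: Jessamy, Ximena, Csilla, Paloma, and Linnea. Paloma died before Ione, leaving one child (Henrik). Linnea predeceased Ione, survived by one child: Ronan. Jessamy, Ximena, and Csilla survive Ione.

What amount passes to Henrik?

Henrik receives £49,000.

Halim first takes £150,000, leaving a balance of £490,000. Halim then takes one-half of the balance (£245,000), for a total of £395,000. The remaining £245,000 passes to the descendants.
The descendants' portion (£245,000) is divided into 5 shares of £49,000: Jessamy, Ximena, and Csilla each take £49,000; Paloma's £49,000 share passes to Paloma's issue; Linnea's £49,000 share passes to Linnea's issue.
Paloma's share (£49,000) passes entirely to Henrik.
Linnea's share (£49,000) passes entirely to Ronan.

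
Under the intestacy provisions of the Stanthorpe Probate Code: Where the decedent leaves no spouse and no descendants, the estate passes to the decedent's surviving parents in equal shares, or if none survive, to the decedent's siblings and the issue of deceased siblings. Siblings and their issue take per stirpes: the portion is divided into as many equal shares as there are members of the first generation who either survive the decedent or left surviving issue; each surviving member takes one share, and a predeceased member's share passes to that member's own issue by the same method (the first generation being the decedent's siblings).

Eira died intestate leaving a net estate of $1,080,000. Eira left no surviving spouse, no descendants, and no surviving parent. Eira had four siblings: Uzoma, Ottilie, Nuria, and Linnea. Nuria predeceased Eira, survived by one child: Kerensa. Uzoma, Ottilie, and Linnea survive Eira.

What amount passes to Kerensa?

Kerensa receives $270,000.

The entire $1,080,000 passes to the siblings and their issue.
That amount ($1,080,000) is divided into 4 shares of $270,000: Uzoma, Ottilie, and Linnea each take $270,000; Nuria's $270,000 share passes to Nuria's issue.
Nuria's share ($270,000) passes entirely to Kerensa.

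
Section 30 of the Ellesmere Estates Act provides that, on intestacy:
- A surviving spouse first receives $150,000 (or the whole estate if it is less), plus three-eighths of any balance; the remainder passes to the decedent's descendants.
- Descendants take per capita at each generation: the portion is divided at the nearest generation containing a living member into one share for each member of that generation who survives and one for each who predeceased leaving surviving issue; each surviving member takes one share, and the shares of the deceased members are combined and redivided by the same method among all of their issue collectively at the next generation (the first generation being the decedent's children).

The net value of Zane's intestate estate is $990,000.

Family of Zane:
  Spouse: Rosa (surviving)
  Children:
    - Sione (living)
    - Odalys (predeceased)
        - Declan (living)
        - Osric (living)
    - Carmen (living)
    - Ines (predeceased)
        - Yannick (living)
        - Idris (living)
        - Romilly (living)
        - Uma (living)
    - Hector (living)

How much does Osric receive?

Osric receives $35,000.

Rosa first takes $150,000, leaving a balance of $840,000. Rosa then takes three-eighths of the balance ($315,000), for a total of $465,000. The remaining $525,000 passes to the descendants.
The descendants' portion ($525,000) is divided at the children's generation into 5 shares of $105,000. Sione, Carmen, and Hector each take $105,000. The 2 shares of the deceased (Odalys and Ines) are combined into a pool of $210,000.
That pool ($210,000) is divided at the grandchildren's generation equally among Declan, Osric, Yannick, Idris, Romilly, and Uma: $35,000 each.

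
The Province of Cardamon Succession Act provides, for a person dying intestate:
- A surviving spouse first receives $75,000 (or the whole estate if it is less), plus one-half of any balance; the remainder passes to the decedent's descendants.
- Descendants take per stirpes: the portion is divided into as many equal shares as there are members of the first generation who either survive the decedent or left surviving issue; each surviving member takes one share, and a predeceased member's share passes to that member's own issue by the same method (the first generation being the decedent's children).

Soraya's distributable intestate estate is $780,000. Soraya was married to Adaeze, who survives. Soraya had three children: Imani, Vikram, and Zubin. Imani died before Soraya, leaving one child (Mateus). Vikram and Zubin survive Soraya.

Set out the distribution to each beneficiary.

Adaeze first takes $75,000, leaving a balance of $705,000. Adaeze then takes one-half of the balance ($352,500), for a total of $427,500. The remaining $352,500 passes to the descendants.
The descendants' portion ($352,500) is divided into 3 shares of $117,500: Vikram and Zubin each take $117,500; Imani's $117,500 share passes to Imani's issue.
Imani's share ($117,500) passes entirely to Mateus.

Adaeze: $427,500; Mateus: $117,500; Vikram: $117,500; Zubin: $117,500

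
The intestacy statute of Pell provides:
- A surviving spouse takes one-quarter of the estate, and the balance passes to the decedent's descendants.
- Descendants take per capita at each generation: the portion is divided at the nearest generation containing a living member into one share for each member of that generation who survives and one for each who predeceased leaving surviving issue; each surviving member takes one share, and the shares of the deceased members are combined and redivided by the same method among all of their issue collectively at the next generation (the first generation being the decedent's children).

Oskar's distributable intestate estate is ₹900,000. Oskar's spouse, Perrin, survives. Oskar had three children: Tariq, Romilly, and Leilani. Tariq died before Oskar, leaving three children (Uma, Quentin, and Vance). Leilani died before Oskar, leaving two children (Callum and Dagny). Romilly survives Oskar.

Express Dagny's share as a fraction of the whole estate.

Dagny receives 1/10 of the estate.

Perrin takes one-quarter of ₹900,000 = ₹225,000. The remaining ₹675,000 passes to the descendants.
The descendants' portion (₹675,000) is divided at the children's generation into 3 shares of ₹225,000. Romilly takes ₹225,000. The 2 shares of the deceased (Tariq and Leilani) are combined into a pool of ₹450,000.
That pool (₹450,000) is divided at the grandchildren's generation equally among Uma, Quentin, Vance, Callum, and Dagny: ₹90,000 each.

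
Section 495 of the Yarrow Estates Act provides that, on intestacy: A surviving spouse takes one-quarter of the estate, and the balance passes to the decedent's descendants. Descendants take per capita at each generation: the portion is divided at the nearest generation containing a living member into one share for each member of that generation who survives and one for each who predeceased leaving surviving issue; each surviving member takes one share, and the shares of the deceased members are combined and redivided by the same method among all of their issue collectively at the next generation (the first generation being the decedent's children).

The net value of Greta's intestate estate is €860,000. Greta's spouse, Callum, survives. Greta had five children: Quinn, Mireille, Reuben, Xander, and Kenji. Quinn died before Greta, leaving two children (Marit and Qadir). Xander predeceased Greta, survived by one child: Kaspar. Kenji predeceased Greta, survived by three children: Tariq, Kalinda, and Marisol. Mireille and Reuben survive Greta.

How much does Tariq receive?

Tariq receives €64,500.

Callum takes one-quarter of €860,000 = €215,000. The remaining €645,000 passes to the descendants.
The descendants' portion (€645,000) is divided at the children's generation into 5 shares of €129,000. Mireille and Reuben each take €129,000. The 3 shares of the deceased (Quinn, Xander, and Kenji) are combined into a pool of €387,000.
That pool (€387,000) is divided at the grandchildren's generation equally among Marit, Qadir, Kaspar, Tariq, Kalinda, and Marisol: €64,500 each.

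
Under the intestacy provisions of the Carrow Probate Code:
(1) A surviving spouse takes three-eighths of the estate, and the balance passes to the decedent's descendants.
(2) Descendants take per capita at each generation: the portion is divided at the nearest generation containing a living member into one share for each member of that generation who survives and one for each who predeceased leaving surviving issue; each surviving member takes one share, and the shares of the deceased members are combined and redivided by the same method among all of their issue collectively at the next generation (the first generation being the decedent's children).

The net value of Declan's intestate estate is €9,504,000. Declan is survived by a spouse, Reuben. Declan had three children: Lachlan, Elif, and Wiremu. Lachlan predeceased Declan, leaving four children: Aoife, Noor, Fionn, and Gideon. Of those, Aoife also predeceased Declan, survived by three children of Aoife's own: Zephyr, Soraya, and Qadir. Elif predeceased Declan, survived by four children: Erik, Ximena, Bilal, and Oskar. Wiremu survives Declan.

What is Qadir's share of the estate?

Qadir receives €165,000.

Reuben takes three-eighths of €9,504,000 = €3,564,000. The remaining €5,940,000 passes to the descendants.
The descendants' portion (€5,940,000) is divided at the children's generation into 3 shares of €1,980,000. Wiremu takes €1,980,000. The 2 shares of the deceased (Lachlan and Elif) are combined into a pool of €3,960,000.
That pool (€3,960,000) is divided at the grandchildren's generation into 8 shares of €495,000. Noor, Fionn, Gideon, Erik, Ximena, Bilal, and Oskar each take €495,000. The remaining share for the deceased Aoife (€495,000) is carried to the next generation.
That pool (€495,000) is divided at the great-grandchildren's generation equally among Zephyr, Soraya, and Qadir: €165,000 each.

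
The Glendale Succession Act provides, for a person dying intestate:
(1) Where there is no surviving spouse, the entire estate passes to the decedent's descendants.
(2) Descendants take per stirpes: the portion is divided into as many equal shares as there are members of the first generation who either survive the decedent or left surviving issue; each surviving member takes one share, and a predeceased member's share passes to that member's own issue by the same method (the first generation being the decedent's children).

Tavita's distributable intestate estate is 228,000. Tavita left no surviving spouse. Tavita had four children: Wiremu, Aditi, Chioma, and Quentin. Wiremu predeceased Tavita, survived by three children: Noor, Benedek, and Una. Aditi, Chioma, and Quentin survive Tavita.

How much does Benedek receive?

The entire 228,000 passes to the descendants.
That amount (228,000) is divided into 4 shares of 57,000: Aditi, Chioma, and Quentin each take 57,000; Wiremu's 57,000 share passes to Wiremu's issue.
Wiremu's share (57,000) is divided into 3 shares of 19,000: Noor, Benedek, and Una each take 19,000.

Benedek receives 19,000.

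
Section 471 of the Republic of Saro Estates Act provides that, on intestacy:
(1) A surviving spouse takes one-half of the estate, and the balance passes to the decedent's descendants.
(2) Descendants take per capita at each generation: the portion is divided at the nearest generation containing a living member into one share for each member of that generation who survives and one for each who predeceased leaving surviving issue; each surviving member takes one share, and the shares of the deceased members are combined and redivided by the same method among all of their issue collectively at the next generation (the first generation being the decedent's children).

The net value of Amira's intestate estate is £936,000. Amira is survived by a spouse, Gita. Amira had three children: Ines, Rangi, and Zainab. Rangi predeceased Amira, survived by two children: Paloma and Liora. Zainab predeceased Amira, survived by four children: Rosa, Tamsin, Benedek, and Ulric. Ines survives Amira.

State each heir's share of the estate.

Gita takes one-half of £936,000 = £468,000. The remaining £468,000 passes to the descendants.
The descendants' portion (£468,000) is divided at the children's generation into 3 shares of £156,000. Ines takes £156,000. The 2 shares of the deceased (Rangi and Zainab) are combined into a pool of £312,000.
That pool (£312,000) is divided at the grandchildren's generation equally among Paloma, Liora, Rosa, Tamsin, Benedek, and Ulric: £52,000 each.

Gita: £468,000; Ines: £156,000; Paloma: £52,000; Liora: £52,000; Rosa: £52,000; Tamsin: £52,000; Benedek: £52,000; Ulric: £52,000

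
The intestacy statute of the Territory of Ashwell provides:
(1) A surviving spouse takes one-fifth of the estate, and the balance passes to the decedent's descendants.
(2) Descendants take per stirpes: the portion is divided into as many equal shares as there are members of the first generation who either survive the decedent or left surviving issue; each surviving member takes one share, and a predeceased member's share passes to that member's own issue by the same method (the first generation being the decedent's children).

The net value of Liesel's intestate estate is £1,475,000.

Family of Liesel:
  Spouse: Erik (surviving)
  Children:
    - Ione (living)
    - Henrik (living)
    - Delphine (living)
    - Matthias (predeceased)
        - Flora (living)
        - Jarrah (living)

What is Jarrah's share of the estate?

Jarrah receives £147,500.

Erik takes one-fifth of £1,475,000 = £295,000. The remaining £1,180,000 passes to the descendants.
The descendants' portion (£1,180,000) is divided into 4 shares of £295,000: Ione, Henrik, and Delphine each take £295,000; Matthias's £295,000 share passes to Matthias's issue.
Matthias's share (£295,000) is divided into 2 shares of £147,500: Flora and Jarrah each take £147,500.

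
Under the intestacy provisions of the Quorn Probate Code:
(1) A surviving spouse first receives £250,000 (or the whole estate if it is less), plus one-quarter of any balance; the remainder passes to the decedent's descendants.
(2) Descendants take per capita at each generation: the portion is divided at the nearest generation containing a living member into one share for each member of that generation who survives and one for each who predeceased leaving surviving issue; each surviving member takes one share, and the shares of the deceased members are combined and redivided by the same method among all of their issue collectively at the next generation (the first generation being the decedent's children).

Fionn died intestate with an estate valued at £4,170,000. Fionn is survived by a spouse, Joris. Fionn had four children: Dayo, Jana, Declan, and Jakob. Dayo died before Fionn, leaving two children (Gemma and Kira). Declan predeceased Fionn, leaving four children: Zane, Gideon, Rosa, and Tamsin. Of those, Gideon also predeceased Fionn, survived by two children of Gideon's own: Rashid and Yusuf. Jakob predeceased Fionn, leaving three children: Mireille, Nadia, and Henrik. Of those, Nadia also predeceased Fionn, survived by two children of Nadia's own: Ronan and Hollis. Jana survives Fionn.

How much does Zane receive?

Joris first takes £250,000, leaving a balance of £3,920,000. Joris then takes one-quarter of the balance (£980,000), for a total of £1,230,000. The remaining £2,940,000 passes to the descendants.
The descendants' portion (£2,940,000) is divided at the children's generation into 4 shares of £735,000. Jana takes £735,000. The 3 shares of the deceased (Dayo, Declan, and Jakob) are combined into a pool of £2,205,000.
That pool (£2,205,000) is divided at the grandchildren's generation into 9 shares of £245,000. Gemma, Kira, Zane, Rosa, Tamsin, Mireille, and Henrik each take £245,000. The 2 shares of the deceased (Gideon and Nadia) are combined into a pool of £490,000.
That pool (£490,000) is divided at the great-grandchildren's generation equally among Rashid, Yusuf, Ronan, and Hollis: £122,500 each.

Zane receives £245,000.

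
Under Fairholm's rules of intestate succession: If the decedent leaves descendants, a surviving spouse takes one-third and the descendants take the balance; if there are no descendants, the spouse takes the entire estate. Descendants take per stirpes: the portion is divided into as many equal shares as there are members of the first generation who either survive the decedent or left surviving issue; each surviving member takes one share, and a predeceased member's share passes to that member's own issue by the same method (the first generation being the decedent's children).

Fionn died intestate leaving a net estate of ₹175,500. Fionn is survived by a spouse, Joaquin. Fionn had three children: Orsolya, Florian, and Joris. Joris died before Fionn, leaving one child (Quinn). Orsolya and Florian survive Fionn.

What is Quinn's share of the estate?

Joaquin takes one-third of ₹175,500 = ₹58,500. The remaining ₹117,000 passes to the descendants.
The descendants' portion (₹117,000) is divided into 3 shares of ₹39,000: Orsolya and Florian each take ₹39,000; Joris's ₹39,000 share passes to Joris's issue.
Joris's share (₹39,000) passes entirely to Quinn.

Quinn receives ₹39,000.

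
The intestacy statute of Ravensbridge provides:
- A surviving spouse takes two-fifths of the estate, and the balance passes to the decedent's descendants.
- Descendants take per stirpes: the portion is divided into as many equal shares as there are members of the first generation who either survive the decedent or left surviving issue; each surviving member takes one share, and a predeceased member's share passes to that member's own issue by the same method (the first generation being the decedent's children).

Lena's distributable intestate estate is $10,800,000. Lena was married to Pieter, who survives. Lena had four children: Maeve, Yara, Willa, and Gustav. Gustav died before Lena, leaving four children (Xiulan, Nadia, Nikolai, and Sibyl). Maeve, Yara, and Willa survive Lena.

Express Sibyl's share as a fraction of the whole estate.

Pieter takes two-fifths of $10,800,000 = $4,320,000. The remaining $6,480,000 passes to the descendants.
The descendants' portion ($6,480,000) is divided into 4 shares of $1,620,000: Maeve, Yara, and Willa each take $1,620,000; Gustav's $1,620,000 share passes to Gustav's issue.
Gustav's share ($1,620,000) is divided into 4 shares of $405,000: Xiulan, Nadia, Nikolai, and Sibyl each take $405,000.

Sibyl receives 3/80 of the estate.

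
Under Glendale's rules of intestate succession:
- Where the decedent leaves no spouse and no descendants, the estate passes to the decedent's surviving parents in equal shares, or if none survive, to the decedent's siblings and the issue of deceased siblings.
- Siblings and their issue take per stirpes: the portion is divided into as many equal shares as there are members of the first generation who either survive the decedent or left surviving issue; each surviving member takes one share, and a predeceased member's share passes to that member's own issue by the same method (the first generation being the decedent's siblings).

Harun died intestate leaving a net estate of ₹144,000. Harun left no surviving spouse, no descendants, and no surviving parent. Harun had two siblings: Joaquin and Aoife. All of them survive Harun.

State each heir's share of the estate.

The entire ₹144,000 passes to the siblings and their issue.
That amount (₹144,000) is divided into 2 shares of ₹72,000: Joaquin and Aoife each take ₹72,000.

Joaquin: ₹72,000; Aoife: ₹72,000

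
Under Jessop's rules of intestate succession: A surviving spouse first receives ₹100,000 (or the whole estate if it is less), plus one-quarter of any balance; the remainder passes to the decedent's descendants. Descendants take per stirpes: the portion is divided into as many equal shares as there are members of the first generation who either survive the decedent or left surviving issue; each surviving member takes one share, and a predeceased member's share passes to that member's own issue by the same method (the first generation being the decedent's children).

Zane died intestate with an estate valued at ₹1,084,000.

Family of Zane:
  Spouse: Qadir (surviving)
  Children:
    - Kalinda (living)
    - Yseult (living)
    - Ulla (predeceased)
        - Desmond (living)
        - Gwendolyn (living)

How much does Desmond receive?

Qadir first takes ₹100,000, leaving a balance of ₹984,000. Qadir then takes one-quarter of the balance (₹246,000), for a total of ₹346,000. The remaining ₹738,000 passes to the descendants.
The descendants' portion (₹738,000) is divided into 3 shares of ₹246,000: Kalinda and Yseult each take ₹246,000; Ulla's ₹246,000 share passes to Ulla's issue.
Ulla's share (₹246,000) is divided into 2 shares of ₹123,000: Desmond and Gwendolyn each take ₹123,000.

Desmond receives ₹123,000.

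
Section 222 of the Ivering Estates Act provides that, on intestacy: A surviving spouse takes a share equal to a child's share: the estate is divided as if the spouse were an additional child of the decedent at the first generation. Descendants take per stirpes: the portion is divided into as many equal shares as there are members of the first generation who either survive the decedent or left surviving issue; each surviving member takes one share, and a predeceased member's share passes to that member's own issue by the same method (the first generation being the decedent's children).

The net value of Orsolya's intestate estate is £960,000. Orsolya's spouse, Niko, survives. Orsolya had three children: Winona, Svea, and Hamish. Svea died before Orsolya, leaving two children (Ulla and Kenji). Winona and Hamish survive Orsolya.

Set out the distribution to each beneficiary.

Niko: £240,000; Winona: £240,000; Ulla: £120,000; Kenji: £120,000; Hamish: £240,000

The spouse counts as an additional share at the children's level, so there are 4 primary shares of £240,000. Niko takes one such share (£240,000).
The children's combined portion (£720,000) is divided into 3 shares of £240,000: Winona and Hamish each take £240,000; Svea's £240,000 share passes to Svea's issue.
Svea's share (£240,000) is divided into 2 shares of £120,000: Ulla and Kenji each take £120,000.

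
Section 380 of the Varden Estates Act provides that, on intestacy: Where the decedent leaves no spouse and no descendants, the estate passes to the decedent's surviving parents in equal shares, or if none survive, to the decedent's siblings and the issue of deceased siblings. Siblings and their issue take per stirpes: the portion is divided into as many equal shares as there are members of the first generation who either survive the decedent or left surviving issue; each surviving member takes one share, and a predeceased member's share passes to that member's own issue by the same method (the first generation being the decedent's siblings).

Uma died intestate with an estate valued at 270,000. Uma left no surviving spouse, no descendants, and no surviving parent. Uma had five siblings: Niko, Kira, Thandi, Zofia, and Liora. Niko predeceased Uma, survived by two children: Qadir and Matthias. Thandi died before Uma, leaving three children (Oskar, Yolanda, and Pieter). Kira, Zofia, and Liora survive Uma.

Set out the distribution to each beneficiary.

Qadir: 27,000; Matthias: 27,000; Kira: 54,000; Oskar: 18,000; Yolanda: 18,000; Pieter: 18,000; Zofia: 54,000; Liora: 54,000

The entire 270,000 passes to the siblings and their issue.
That amount (270,000) is divided into 5 shares of 54,000: Kira, Zofia, and Liora each take 54,000; Niko's 54,000 share passes to Niko's issue; Thandi's 54,000 share passes to Thandi's issue.
Niko's share (54,000) is divided into 2 shares of 27,000: Qadir and Matthias each take 27,000.
Thandi's share (54,000) is divided into 3 shares of 18,000: Oskar, Yolanda, and Pieter each take 18,000.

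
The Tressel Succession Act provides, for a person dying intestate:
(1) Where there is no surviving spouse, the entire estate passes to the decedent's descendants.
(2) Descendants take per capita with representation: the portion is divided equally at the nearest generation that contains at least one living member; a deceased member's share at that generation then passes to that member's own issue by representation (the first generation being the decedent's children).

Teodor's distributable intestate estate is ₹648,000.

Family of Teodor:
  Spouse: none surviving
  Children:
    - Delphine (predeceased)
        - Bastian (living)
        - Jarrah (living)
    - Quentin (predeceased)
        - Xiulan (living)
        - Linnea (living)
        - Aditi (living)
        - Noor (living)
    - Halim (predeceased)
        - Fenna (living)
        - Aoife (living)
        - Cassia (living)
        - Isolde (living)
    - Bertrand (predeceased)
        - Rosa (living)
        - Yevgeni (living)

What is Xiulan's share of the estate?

Xiulan receives ₹54,000.

The entire ₹648,000 passes to the descendants.
No child survives, so the initial division is made at the grandchildren's generation.
That amount (₹648,000) is divided into 12 shares of ₹54,000: Bastian, Jarrah, Xiulan, Linnea, Aditi, Noor, Fenna, Aoife, Cassia, Isolde, Rosa, and Yevgeni each take ₹54,000.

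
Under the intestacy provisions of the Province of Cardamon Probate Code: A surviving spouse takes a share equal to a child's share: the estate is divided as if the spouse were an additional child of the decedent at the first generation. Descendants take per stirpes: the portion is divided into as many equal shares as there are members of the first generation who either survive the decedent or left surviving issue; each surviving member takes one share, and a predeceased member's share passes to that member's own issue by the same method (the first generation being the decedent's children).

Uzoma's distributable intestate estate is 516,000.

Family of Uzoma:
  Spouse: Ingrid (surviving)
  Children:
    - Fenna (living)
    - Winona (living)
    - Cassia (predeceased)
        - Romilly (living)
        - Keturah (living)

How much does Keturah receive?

The spouse counts as an additional share at the children's level, so there are 4 primary shares of 129,000. Ingrid takes one such share (129,000).
The children's combined portion (387,000) is divided into 3 shares of 129,000: Fenna and Winona each take 129,000; Cassia's 129,000 share passes to Cassia's issue.
Cassia's share (129,000) is divided into 2 shares of 64,500: Romilly and Keturah each take 64,500.

Keturah receives 64,500.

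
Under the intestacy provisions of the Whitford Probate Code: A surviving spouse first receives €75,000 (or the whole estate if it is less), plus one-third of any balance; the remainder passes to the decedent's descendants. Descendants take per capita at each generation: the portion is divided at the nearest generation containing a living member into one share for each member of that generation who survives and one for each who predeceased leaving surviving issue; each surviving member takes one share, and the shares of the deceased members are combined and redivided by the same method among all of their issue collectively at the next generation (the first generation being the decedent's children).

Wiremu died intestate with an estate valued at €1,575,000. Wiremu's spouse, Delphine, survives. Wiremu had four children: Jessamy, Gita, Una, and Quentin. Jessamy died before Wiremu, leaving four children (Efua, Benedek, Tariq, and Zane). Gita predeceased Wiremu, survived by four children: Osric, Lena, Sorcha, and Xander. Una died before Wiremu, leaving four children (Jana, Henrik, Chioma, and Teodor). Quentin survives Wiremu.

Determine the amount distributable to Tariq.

Tariq receives €62,500.

Delphine first takes €75,000, leaving a balance of €1,500,000. Delphine then takes one-third of the balance (€500,000), for a total of €575,000. The remaining €1,000,000 passes to the descendants.
The descendants' portion (€1,000,000) is divided at the children's generation into 4 shares of €250,000. Quentin takes €250,000. The 3 shares of the deceased (Jessamy, Gita, and Una) are combined into a pool of €750,000.
That pool (€750,000) is divided at the grandchildren's generation equally among Efua, Benedek, Tariq, Zane, Osric, Lena, Sorcha, Xander, Jana, Henrik, Chioma, and Teodor: €62,500 each.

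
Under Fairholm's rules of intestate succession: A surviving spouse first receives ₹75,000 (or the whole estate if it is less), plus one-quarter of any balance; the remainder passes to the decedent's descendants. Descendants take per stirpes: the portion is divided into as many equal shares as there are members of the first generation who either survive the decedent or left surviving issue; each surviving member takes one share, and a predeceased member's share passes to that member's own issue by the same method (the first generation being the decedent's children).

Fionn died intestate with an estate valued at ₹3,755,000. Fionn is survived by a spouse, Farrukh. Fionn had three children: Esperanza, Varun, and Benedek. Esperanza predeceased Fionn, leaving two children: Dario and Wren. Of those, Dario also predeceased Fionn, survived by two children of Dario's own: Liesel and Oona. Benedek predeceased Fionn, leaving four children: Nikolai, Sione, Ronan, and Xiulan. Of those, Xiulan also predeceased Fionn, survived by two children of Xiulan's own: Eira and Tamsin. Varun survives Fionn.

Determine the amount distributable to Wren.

Farrukh first takes ₹75,000, leaving a balance of ₹3,680,000. Farrukh then takes one-quarter of the balance (₹920,000), for a total of ₹995,000. The remaining ₹2,760,000 passes to the descendants.
The descendants' portion (₹2,760,000) is divided into 3 shares of ₹920,000: Varun takes ₹920,000; Esperanza's ₹920,000 share passes to Esperanza's issue; Benedek's ₹920,000 share passes to Benedek's issue.
Esperanza's share (₹920,000) is divided into 2 shares of ₹460,000: Wren takes ₹460,000; Dario's ₹460,000 share passes to Dario's issue.
Dario's share (₹460,000) is divided into 2 shares of ₹230,000: Liesel and Oona each take ₹230,000.
Benedek's share (₹920,000) is divided into 4 shares of ₹230,000: Nikolai, Sione, and Ronan each take ₹230,000; Xiulan's ₹230,000 share passes to Xiulan's issue.
Xiulan's share (₹230,000) is divided into 2 shares of ₹115,000: Eira and Tamsin each take ₹115,000.

Wren receives ₹460,000.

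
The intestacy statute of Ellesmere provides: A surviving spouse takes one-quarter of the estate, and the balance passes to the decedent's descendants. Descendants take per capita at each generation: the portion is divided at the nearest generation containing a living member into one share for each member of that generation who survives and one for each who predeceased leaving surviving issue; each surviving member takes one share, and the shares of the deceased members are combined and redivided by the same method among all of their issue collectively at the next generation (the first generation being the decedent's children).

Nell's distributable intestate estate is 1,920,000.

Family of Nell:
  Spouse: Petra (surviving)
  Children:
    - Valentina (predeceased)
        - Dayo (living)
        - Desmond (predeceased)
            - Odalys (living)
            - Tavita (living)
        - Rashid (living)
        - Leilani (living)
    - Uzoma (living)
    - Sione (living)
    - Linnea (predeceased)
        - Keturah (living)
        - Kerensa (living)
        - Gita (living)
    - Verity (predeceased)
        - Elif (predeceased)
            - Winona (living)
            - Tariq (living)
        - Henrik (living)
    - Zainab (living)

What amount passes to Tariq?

Petra takes one-quarter of 1,920,000 = 480,000. The remaining 1,440,000 passes to the descendants.
The descendants' portion (1,440,000) is divided at the children's generation into 6 shares of 240,000. Uzoma, Sione, and Zainab each take 240,000. The 3 shares of the deceased (Valentina, Linnea, and Verity) are combined into a pool of 720,000.
That pool (720,000) is divided at the grandchildren's generation into 9 shares of 80,000. Dayo, Rashid, Leilani, Keturah, Kerensa, Gita, and Henrik each take 80,000. The 2 shares of the deceased (Desmond and Elif) are combined into a pool of 160,000.
That pool (160,000) is divided at the great-grandchildren's generation equally among Odalys, Tavita, Winona, and Tariq: 40,000 each.

Tariq receives 40,000.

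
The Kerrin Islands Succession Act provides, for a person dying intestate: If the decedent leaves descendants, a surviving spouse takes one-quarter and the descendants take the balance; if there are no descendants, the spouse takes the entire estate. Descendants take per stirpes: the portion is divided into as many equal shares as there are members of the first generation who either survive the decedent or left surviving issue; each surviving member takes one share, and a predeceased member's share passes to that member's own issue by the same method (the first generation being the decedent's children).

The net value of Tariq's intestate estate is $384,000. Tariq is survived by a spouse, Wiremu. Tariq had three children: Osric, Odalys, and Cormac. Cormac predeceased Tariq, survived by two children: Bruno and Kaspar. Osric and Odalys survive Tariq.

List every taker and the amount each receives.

Wiremu: $96,000; Osric: $96,000; Odalys: $96,000; Bruno: $48,000; Kaspar: $48,000

Wiremu takes one-quarter of $384,000 = $96,000. The remaining $288,000 passes to the descendants.
The descendants' portion ($288,000) is divided into 3 shares of $96,000: Osric and Odalys each take $96,000; Cormac's $96,000 share passes to Cormac's issue.
Cormac's share ($96,000) is divided into 2 shares of $48,000: Bruno and Kaspar each take $48,000.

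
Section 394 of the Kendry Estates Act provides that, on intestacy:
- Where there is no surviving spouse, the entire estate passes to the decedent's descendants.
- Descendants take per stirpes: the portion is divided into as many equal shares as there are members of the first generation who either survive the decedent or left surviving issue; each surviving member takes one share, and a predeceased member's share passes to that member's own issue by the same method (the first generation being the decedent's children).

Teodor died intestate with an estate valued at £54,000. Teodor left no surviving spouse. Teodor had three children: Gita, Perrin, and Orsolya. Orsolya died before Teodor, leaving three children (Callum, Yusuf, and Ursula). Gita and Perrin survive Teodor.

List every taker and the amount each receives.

The entire £54,000 passes to the descendants.
That amount (£54,000) is divided into 3 shares of £18,000: Gita and Perrin each take £18,000; Orsolya's £18,000 share passes to Orsolya's issue.
Orsolya's share (£18,000) is divided into 3 shares of £6,000: Callum, Yusuf, and Ursula each take £6,000.

Gita: £18,000; Perrin: £18,000; Callum: £6,000; Yusuf: £6,000; Ursula: £6,000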